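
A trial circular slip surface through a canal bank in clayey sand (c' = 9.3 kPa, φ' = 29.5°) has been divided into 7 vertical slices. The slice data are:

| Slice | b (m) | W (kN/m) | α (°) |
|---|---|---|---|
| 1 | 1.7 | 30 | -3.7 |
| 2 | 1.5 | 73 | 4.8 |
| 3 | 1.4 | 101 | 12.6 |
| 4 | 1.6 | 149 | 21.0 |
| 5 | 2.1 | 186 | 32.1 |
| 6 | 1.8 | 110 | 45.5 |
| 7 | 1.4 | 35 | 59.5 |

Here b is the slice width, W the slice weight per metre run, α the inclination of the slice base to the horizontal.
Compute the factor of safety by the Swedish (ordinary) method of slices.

FS = 1.63

Ordinary method of slices: FS = Σ[c'·Δl_i + (W_i cosα_i)·tanφ'] / Σ W_i sinα_i, with Δl_i = b_i / cosα_i.
Slice 1: Δl = 1.7/cos(-3.7°) = 1.704 m; N'_1 = 30·cos(-3.7°) = 29.9; c'Δl = 15.84; W sinα = -1.9
Slice 2: Δl = 1.5/cos4.8° = 1.505 m; N'_2 = 73·cos4.8° = 72.7; c'Δl = 14.00; W sinα = 6.1
Slice 3: Δl = 1.4/cos12.6° = 1.435 m; N'_3 = 101·cos12.6° = 98.6; c'Δl = 13.34; W sinα = 22.0
Slice 4: Δl = 1.6/cos21.0° = 1.714 m; N'_4 = 149·cos21.0° = 139.1; c'Δl = 15.94; W sinα = 53.4
Slice 5: Δl = 2.1/cos32.1° = 2.479 m; N'_5 = 186·cos32.1° = 157.6; c'Δl = 23.05; W sinα = 98.8
Slice 6: Δl = 1.8/cos45.5° = 2.568 m; N'_6 = 110·cos45.5° = 77.1; c'Δl = 23.88; W sinα = 78.5
Slice 7: Δl = 1.4/cos59.5° = 2.758 m; N'_7 = 35·cos59.5° = 17.8; c'Δl = 25.65; W sinα = 30.2
Σc'Δl = 131.7 kN/m; ΣN' = 592.8 kN/m; ΣW sinα = 287.1 kN/m
Resisting = 131.7 + 592.8·tan29.5° = 131.7 + 335.4 = 467.1 kN/m
FS = 467.1 / 287.1 = 1.627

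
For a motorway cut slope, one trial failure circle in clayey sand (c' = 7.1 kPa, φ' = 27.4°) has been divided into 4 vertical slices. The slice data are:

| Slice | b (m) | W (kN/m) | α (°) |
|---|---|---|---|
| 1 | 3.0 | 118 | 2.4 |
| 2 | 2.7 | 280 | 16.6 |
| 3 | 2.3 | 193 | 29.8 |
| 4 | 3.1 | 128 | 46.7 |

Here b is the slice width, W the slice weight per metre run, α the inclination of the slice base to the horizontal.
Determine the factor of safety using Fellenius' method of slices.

FS = 1.55

Ordinary method of slices: FS = Σ[c'·Δl_i + (W_i cosα_i)·tanφ'] / Σ W_i sinα_i, with Δl_i = b_i / cosα_i.
Slice 1: Δl = 3.0/cos2.4° = 3.003 m; N'_1 = 118·cos2.4° = 117.9; c'Δl = 21.32; W sinα = 4.9
Slice 2: Δl = 2.7/cos16.6° = 2.817 m; N'_2 = 280·cos16.6° = 268.3; c'Δl = 20.00; W sinα = 80.0
Slice 3: Δl = 2.3/cos29.8° = 2.650 m; N'_3 = 193·cos29.8° = 167.5; c'Δl = 18.82; W sinα = 95.9
Slice 4: Δl = 3.1/cos46.7° = 4.520 m; N'_4 = 128·cos46.7° = 87.8; c'Δl = 32.09; W sinα = 93.2
Σc'Δl = 92.2 kN/m; ΣN' = 641.5 kN/m; ΣW sinα = 274.0 kN/m
Resisting = 92.2 + 641.5·tan27.4° = 92.2 + 332.5 = 424.8 kN/m
FS = 424.8 / 274.0 = 1.550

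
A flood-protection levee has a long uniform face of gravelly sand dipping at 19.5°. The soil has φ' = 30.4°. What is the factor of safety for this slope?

FS = 1.66

For a dry cohesionless infinite slope the factor of safety is FS = tanφ' / tanβ.
FS = tan30.4° / tan19.5° = 0.5867 / 0.3541 = 1.657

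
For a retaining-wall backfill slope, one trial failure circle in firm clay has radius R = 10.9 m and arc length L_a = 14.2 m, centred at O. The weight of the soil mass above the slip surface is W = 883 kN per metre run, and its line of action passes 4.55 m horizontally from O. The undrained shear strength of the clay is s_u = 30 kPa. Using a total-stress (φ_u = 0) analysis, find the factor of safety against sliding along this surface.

FS = 1.16

Taking moments about the centre O, the resisting moment is provided by the undrained shear strength acting along the arc:
M_R = s_u·L_a·R = 30·14.20·10.9 = 4643.4 kN·m/m
M_D = W·d = 883·4.55 = 4017.6 kN·m/m
FS = M_R / M_D = 4643.4 / 4017.6 = 1.156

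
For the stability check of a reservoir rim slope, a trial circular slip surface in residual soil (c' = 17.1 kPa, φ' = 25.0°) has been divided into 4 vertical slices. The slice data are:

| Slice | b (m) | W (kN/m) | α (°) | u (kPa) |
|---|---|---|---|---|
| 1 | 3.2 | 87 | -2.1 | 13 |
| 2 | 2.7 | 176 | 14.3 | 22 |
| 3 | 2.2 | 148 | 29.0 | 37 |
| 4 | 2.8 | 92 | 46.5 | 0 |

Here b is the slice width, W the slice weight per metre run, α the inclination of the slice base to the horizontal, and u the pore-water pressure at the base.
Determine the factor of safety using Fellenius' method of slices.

FS = 1.87

Ordinary method of slices: FS = Σ[c'·Δl_i + (W_i cosα_i − u_i·Δl_i)·tanφ'] / Σ W_i sinα_i, with Δl_i = b_i / cosα_i.
Slice 1: Δl = 3.2/cos(-2.1°) = 3.202 m; N'_1 = 87·cos(-2.1°) − 13·3.202 = 45.3; c'Δl = 54.76; W sinα = -3.2
Slice 2: Δl = 2.7/cos14.3° = 2.786 m; N'_2 = 176·cos14.3° − 22·2.786 = 109.2; c'Δl = 47.65; W sinα = 43.5
Slice 3: Δl = 2.2/cos29.0° = 2.515 m; N'_3 = 148·cos29.0° − 37·2.515 = 36.4; c'Δl = 43.01; W sinα = 71.8
Slice 4: Δl = 2.8/cos46.5° = 4.068 m; N'_4 = 92·cos46.5° − 0·4.068 = 63.3; c'Δl = 69.56; W sinα = 66.7
Σc'Δl = 215.0 kN/m; ΣN' = 254.3 kN/m; ΣW sinα = 178.8 kN/m
Resisting = 215.0 + 254.3·tan25.0° = 215.0 + 118.6 = 333.5 kN/m
FS = 333.5 / 178.8 = 1.866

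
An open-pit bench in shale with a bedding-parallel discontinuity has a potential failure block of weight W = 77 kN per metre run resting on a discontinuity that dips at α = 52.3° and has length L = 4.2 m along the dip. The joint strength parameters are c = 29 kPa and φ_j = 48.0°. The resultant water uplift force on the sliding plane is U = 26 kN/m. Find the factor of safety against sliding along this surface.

Resolving the block weight along and normal to the plane and applying the Mohr–Coulomb strength on the joint:
N' = W cosα − U = 77·cos52.3° − 26 = 21.1 kN/m
Driving force T = W sinα = 77·sin52.3° = 60.9 kN/m
Resisting force R = c·L + N'·tanφ_j = 29·4.2 + 21.1·tan48.0° = 121.8 + 23.4 = 145.2 kN/m
FS = R / T = 145.2 / 60.9 = 2.384

FS = 2.38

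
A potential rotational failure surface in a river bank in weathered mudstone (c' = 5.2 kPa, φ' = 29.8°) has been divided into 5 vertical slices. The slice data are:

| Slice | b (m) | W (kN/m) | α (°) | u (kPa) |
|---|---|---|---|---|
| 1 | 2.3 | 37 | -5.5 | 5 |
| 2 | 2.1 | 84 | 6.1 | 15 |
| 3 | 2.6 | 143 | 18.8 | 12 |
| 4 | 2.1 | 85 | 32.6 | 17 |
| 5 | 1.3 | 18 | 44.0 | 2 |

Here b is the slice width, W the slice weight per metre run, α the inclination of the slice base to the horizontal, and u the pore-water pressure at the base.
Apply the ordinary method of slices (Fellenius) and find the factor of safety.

Ordinary method of slices: FS = Σ[c'·Δl_i + (W_i cosα_i − u_i·Δl_i)·tanφ'] / Σ W_i sinα_i, with Δl_i = b_i / cosα_i.
Slice 1: Δl = 2.3/cos(-5.5°) = 2.311 m; N'_1 = 37·cos(-5.5°) − 5·2.311 = 25.3; c'Δl = 12.02; W sinα = -3.5
Slice 2: Δl = 2.1/cos6.1° = 2.112 m; N'_2 = 84·cos6.1° − 15·2.112 = 51.8; c'Δl = 10.98; W sinα = 8.9
Slice 3: Δl = 2.6/cos18.8° = 2.747 m; N'_3 = 143·cos18.8° − 12·2.747 = 102.4; c'Δl = 14.28; W sinα = 46.1
Slice 4: Δl = 2.1/cos32.6° = 2.493 m; N'_4 = 85·cos32.6° − 17·2.493 = 29.2; c'Δl = 12.96; W sinα = 45.8
Slice 5: Δl = 1.3/cos44.0° = 1.807 m; N'_5 = 18·cos44.0° − 2·1.807 = 9.3; c'Δl = 9.40; W sinα = 12.5
Σc'Δl = 59.6 kN/m; ΣN' = 218.1 kN/m; ΣW sinα = 109.8 kN/m
Resisting = 59.6 + 218.1·tan29.8° = 59.6 + 124.9 = 184.5 kN/m
FS = 184.5 / 109.8 = 1.681

FS = 1.68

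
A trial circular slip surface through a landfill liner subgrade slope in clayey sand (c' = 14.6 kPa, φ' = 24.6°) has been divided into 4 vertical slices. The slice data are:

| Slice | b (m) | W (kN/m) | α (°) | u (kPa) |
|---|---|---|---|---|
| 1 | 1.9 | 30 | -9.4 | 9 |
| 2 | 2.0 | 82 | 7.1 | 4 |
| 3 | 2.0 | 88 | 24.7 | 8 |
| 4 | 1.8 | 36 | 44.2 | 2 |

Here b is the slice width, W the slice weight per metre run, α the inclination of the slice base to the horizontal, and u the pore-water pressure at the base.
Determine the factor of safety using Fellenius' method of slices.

Ordinary method of slices: FS = Σ[c'·Δl_i + (W_i cosα_i − u_i·Δl_i)·tanφ'] / Σ W_i sinα_i, with Δl_i = b_i / cosα_i.
Slice 1: Δl = 1.9/cos(-9.4°) = 1.926 m; N'_1 = 30·cos(-9.4°) − 9·1.926 = 12.3; c'Δl = 28.12; W sinα = -4.9
Slice 2: Δl = 2.0/cos7.1° = 2.015 m; N'_2 = 82·cos7.1° − 4·2.015 = 73.3; c'Δl = 29.43; W sinα = 10.1
Slice 3: Δl = 2.0/cos24.7° = 2.201 m; N'_3 = 88·cos24.7° − 8·2.201 = 62.3; c'Δl = 32.14; W sinα = 36.8
Slice 4: Δl = 1.8/cos44.2° = 2.511 m; N'_4 = 36·cos44.2° − 2·2.511 = 20.8; c'Δl = 36.66; W sinα = 25.1
Σc'Δl = 126.3 kN/m; ΣN' = 168.7 kN/m; ΣW sinα = 67.1 kN/m
Resisting = 126.3 + 168.7·tan24.6° = 126.3 + 77.2 = 203.6 kN/m
FS = 203.6 / 67.1 = 3.034

FS = 3.03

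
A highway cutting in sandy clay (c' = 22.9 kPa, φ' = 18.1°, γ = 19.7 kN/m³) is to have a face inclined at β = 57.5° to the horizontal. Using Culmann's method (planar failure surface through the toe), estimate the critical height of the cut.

H_c = 16.40 m

Culmann's analysis gives the critical failure plane at α_cr = (β + φ')/2 = (57.5 + 18.1)/2 = 37.8°, and the critical height
H_c = (4c'/γ) · sinβ cosφ' / [1 − cos(β − φ')]
    = (4·22.9/19.7) · sin57.5°·cos18.1° / [1 − cos(39.4°)]
    = 4.650 · 0.8434·0.9505 / [1 − 0.7727]
    = 4.650 · 0.8017 / 0.2273
    = 16.40 m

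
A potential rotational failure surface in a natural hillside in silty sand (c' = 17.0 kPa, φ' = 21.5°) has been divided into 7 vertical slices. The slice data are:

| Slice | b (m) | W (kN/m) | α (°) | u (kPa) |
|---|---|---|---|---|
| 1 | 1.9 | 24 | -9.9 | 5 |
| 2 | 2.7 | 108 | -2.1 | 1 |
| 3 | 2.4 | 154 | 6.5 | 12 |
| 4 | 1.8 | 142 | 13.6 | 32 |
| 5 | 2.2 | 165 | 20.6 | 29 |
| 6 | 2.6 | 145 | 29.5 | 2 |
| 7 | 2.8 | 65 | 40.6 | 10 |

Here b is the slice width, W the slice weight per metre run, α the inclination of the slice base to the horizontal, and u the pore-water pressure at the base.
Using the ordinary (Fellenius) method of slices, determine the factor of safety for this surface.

Ordinary method of slices: FS = Σ[c'·Δl_i + (W_i cosα_i − u_i·Δl_i)·tanφ'] / Σ W_i sinα_i, with Δl_i = b_i / cosα_i.
Slice 1: Δl = 1.9/cos(-9.9°) = 1.929 m; N'_1 = 24·cos(-9.9°) − 5·1.929 = 14.0; c'Δl = 32.79; W sinα = -4.1
Slice 2: Δl = 2.7/cos(-2.1°) = 2.702 m; N'_2 = 108·cos(-2.1°) − 1·2.702 = 105.2; c'Δl = 45.93; W sinα = -4.0
Slice 3: Δl = 2.4/cos6.5° = 2.416 m; N'_3 = 154·cos6.5° − 12·2.416 = 124.0; c'Δl = 41.06; W sinα = 17.4
Slice 4: Δl = 1.8/cos13.6° = 1.852 m; N'_4 = 142·cos13.6° − 32·1.852 = 78.8; c'Δl = 31.48; W sinα = 33.4
Slice 5: Δl = 2.2/cos20.6° = 2.350 m; N'_5 = 165·cos20.6° − 29·2.350 = 86.3; c'Δl = 39.95; W sinα = 58.1
Slice 6: Δl = 2.6/cos29.5° = 2.987 m; N'_6 = 145·cos29.5° − 2·2.987 = 120.2; c'Δl = 50.78; W sinα = 71.4
Slice 7: Δl = 2.8/cos40.6° = 3.688 m; N'_7 = 65·cos40.6° − 10·3.688 = 12.5; c'Δl = 62.69; W sinα = 42.3
Σc'Δl = 304.7 kN/m; ΣN' = 541.0 kN/m; ΣW sinα = 214.5 kN/m
Resisting = 304.7 + 541.0·tan21.5° = 304.7 + 213.1 = 517.8 kN/m
FS = 517.8 / 214.5 = 2.414

FS = 2.41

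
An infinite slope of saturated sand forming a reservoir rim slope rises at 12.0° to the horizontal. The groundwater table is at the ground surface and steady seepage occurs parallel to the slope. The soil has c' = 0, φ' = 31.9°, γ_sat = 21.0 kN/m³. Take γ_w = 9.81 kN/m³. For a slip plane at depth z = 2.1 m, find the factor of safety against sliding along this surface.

With seepage parallel to the slope and the water table at the surface, the effective normal stress on the slip plane uses the buoyant unit weight γ' = γ_sat − γ_w while the driving shear stress uses γ_sat:
FS = [c' + γ' z cos²β tanφ'] / [γ_sat z sinβ cosβ]
(For c' = 0 this reduces to FS = (γ'/γ_sat)·tanφ'/tanβ.)
γ' = 21.0 − 9.81 = 11.19 kN/m³
Numerator = 0.0 + 11.19·2.1·cos²12.0°·tan31.9° = 0.0 + 11.19·2.1·0.9568·0.6224 = 13.995 kPa
Denominator = 21.0·2.1·sin12.0°·cos12.0° = 21.0·2.1·0.2079·0.9781 = 8.969 kPa
FS = 13.995 / 8.969 = 1.560

FS = 1.56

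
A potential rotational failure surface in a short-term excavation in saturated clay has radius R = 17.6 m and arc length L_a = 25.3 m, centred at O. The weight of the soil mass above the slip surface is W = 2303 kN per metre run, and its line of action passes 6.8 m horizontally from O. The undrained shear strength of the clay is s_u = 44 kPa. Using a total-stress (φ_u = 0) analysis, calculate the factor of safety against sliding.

FS = 1.25

Taking moments about the centre O, the resisting moment is provided by the undrained shear strength acting along the arc:
M_R = s_u·L_a·R = 44·25.30·17.6 = 19592.3 kN·m/m
M_D = W·d = 2303·6.8 = 15660.4 kN·m/m
FS = M_R / M_D = 19592.3 / 15660.4 = 1.251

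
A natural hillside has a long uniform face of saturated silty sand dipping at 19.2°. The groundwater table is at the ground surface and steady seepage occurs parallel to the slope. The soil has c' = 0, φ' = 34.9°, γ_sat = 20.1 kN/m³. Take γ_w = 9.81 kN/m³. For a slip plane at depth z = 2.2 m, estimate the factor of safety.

FS = 1.03

With seepage parallel to the slope and the water table at the surface, the effective normal stress on the slip plane uses the buoyant unit weight γ' = γ_sat − γ_w while the driving shear stress uses γ_sat:
FS = [c' + γ' z cos²β tanφ'] / [γ_sat z sinβ cosβ]
(For c' = 0 this reduces to FS = (γ'/γ_sat)·tanφ'/tanβ.)
γ' = 20.1 − 9.81 = 10.29 kN/m³
Numerator = 0.0 + 10.29·2.2·cos²19.2°·tan34.9° = 0.0 + 10.29·2.2·0.8918·0.6976 = 14.084 kPa
Denominator = 20.1·2.2·sin19.2°·cos19.2° = 20.1·2.2·0.3289·0.9444 = 13.734 kPa
FS = 14.084 / 13.734 = 1.026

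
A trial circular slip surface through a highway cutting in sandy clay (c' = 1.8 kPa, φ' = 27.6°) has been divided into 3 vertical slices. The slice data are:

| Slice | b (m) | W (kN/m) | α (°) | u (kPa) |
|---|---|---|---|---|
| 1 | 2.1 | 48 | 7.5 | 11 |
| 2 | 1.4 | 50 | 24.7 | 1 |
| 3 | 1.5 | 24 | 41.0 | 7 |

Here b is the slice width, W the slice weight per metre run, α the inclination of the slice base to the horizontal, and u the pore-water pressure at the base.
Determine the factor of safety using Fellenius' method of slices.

Ordinary method of slices: FS = Σ[c'·Δl_i + (W_i cosα_i − u_i·Δl_i)·tanφ'] / Σ W_i sinα_i, with Δl_i = b_i / cosα_i.
Slice 1: Δl = 2.1/cos7.5° = 2.118 m; N'_1 = 48·cos7.5° − 11·2.118 = 24.3; c'Δl = 3.81; W sinα = 6.3
Slice 2: Δl = 1.4/cos24.7° = 1.541 m; N'_2 = 50·cos24.7° − 1·1.541 = 43.9; c'Δl = 2.77; W sinα = 20.9
Slice 3: Δl = 1.5/cos41.0° = 1.988 m; N'_3 = 24·cos41.0° − 7·1.988 = 4.2; c'Δl = 3.58; W sinα = 15.7
Σc'Δl = 10.2 kN/m; ΣN' = 72.4 kN/m; ΣW sinα = 42.9 kN/m
Resisting = 10.2 + 72.4·tan27.6° = 10.2 + 37.8 = 48.0 kN/m
FS = 48.0 / 42.9 = 1.119

FS = 1.12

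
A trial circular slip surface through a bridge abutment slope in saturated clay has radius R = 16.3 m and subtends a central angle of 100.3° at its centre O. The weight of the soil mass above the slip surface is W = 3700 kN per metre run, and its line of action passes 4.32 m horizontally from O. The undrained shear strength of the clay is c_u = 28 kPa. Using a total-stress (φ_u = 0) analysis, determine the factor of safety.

FS = 0.81

Taking moments about the centre O, the resisting moment is provided by the undrained shear strength acting along the arc:
Arc length L_a = R·θ = 16.3·(100.3°·π/180) = 16.3·1.7506 = 28.53 m
M_R = c_u·L_a·R = 28·28.53·16.3 = 13023.0 kN·m/m
M_D = W·d = 3700·4.32 = 15984.0 kN·m/m
FS = M_R / M_D = 13023.0 / 15984.0 = 0.815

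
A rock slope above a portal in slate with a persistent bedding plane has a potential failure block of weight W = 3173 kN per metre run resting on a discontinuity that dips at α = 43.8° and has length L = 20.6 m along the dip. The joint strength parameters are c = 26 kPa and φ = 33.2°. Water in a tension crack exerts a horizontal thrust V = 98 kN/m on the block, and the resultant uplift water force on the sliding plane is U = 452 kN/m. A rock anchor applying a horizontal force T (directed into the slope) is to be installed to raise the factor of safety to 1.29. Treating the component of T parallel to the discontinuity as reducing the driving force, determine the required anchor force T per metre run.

T = 889 kN/m

Resolving forces along and normal to the sliding plane, with the horizontal anchor force T adding T·sinα to the effective normal force and T·cosα acting up the plane against the driving force:
FS = [cL + (W cosα − U − V sinα + T sinα) tanφ] / [W sinα + V cosα − T cosα]
Without the anchor: N' = 1770.3 kN/m, driving T_d = 2266.9 kN/m, resisting R = 26·20.6 + 1770.3·tan33.2° = 1694.1 kN/m, FS = 0.75.
Setting FS = 1.29 and solving for T:
1.29·(2266.9 − T cos43.8°) = 1694.1 + T sin43.8°·tan33.2°
T·(sin43.8°·tan33.2° + 1.29·cos43.8°) = 1.29·2266.9 − 1694.1
T·(0.6921·0.6544 + 1.29·0.7218) = 2924.3 − 1694.1 = 1230.2
T·1.3840 = 1230.2
T = 888.9 kN/m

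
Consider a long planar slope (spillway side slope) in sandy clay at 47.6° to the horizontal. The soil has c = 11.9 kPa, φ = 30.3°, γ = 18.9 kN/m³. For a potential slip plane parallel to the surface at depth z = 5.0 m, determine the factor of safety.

For an infinite slope with a slip plane parallel to the surface (no pore pressure): FS = [c + γz cos²β tanφ] / [γz sinβ cosβ].
γz = 18.9·5.0 = 94.50 kN/m²
Numerator = 11.9 + 94.50·cos²47.6°·tan30.3° = 11.9 + 94.50·0.4547·0.5844 = 37.008 kPa
Denominator = 94.50·sin47.6°·cos47.6° = 94.50·0.7385·0.6743 = 47.056 kPa
FS = 37.008 / 47.056 = 0.786

FS = 0.79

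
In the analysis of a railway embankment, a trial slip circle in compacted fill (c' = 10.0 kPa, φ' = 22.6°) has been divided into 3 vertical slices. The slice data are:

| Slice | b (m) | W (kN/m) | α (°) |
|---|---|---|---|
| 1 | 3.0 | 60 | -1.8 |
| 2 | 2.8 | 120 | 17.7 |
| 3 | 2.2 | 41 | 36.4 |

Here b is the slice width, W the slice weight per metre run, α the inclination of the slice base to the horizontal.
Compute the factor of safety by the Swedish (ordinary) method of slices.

FS = 2.94

Ordinary method of slices: FS = Σ[c'·Δl_i + (W_i cosα_i)·tanφ'] / Σ W_i sinα_i, with Δl_i = b_i / cosα_i.
Slice 1: Δl = 3.0/cos(-1.8°) = 3.001 m; N'_1 = 60·cos(-1.8°) = 60.0; c'Δl = 30.01; W sinα = -1.9
Slice 2: Δl = 2.8/cos17.7° = 2.939 m; N'_2 = 120·cos17.7° = 114.3; c'Δl = 29.39; W sinα = 36.5
Slice 3: Δl = 2.2/cos36.4° = 2.733 m; N'_3 = 41·cos36.4° = 33.0; c'Δl = 27.33; W sinα = 24.3
Σc'Δl = 86.7 kN/m; ΣN' = 207.3 kN/m; ΣW sinα = 58.9 kN/m
Resisting = 86.7 + 207.3·tan22.6° = 86.7 + 86.3 = 173.0 kN/m
FS = 173.0 / 58.9 = 2.936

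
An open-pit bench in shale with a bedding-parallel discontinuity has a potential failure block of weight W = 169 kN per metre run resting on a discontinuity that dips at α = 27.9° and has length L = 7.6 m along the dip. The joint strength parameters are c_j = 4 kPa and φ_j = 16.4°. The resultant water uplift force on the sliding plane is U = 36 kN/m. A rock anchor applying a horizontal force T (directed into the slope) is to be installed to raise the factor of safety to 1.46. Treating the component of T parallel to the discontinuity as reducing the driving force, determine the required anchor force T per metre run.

T = 36 kN/m

Resolving forces along and normal to the sliding plane, with the horizontal anchor force T adding T·sinα to the effective normal force and T·cosα acting up the plane against the driving force:
FS = [c_jL + (W cosα − U + T sinα) tanφ_j] / [W sinα − T cosα]
Without the anchor: N' = 113.4 kN/m, driving T_d = 79.1 kN/m, resisting R = 4·7.6 + 113.4·tan16.4° = 63.8 kN/m, FS = 0.81.
Setting FS = 1.46 and solving for T:
1.46·(79.1 − T cos27.9°) = 63.8 + T sin27.9°·tan16.4°
T·(sin27.9°·tan16.4° + 1.46·cos27.9°) = 1.46·79.1 − 63.8
T·(0.4679·0.2943 + 1.46·0.8838) = 115.5 − 63.8 = 51.7
T·1.4280 = 51.7
T = 36.2 kN/m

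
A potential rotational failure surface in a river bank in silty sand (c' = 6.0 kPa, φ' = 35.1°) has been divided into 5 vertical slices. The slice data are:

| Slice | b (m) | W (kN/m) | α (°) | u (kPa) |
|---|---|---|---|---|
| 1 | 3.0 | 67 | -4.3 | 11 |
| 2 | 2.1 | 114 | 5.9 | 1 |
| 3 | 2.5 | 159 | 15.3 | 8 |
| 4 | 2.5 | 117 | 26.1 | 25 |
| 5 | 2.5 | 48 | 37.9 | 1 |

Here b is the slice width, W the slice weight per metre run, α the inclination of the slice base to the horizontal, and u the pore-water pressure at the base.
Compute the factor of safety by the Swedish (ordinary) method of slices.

Ordinary method of slices: FS = Σ[c'·Δl_i + (W_i cosα_i − u_i·Δl_i)·tanφ'] / Σ W_i sinα_i, with Δl_i = b_i / cosα_i.
Slice 1: Δl = 3.0/cos(-4.3°) = 3.008 m; N'_1 = 67·cos(-4.3°) − 11·3.008 = 33.7; c'Δl = 18.05; W sinα = -5.0
Slice 2: Δl = 2.1/cos5.9° = 2.111 m; N'_2 = 114·cos5.9° − 1·2.111 = 111.3; c'Δl = 12.67; W sinα = 11.7
Slice 3: Δl = 2.5/cos15.3° = 2.592 m; N'_3 = 159·cos15.3° − 8·2.592 = 132.6; c'Δl = 15.55; W sinα = 42.0
Slice 4: Δl = 2.5/cos26.1° = 2.784 m; N'_4 = 117·cos26.1° − 25·2.784 = 35.5; c'Δl = 16.70; W sinα = 51.5
Slice 5: Δl = 2.5/cos37.9° = 3.168 m; N'_5 = 48·cos37.9° − 1·3.168 = 34.7; c'Δl = 19.01; W sinα = 29.5
Σc'Δl = 82.0 kN/m; ΣN' = 347.8 kN/m; ΣW sinα = 129.6 kN/m
Resisting = 82.0 + 347.8·tan35.1° = 82.0 + 244.4 = 326.4 kN/m
FS = 326.4 / 129.6 = 2.519

FS = 2.52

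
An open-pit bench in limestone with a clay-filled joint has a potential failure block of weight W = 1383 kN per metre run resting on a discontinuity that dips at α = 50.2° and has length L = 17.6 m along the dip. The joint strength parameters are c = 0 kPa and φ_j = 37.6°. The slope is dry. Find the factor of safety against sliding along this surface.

FS = 0.64

Resolving the block weight along and normal to the plane and applying the Mohr–Coulomb strength on the joint:
N' = W cosα = 1383·cos50.2° = 885.3 kN/m
Driving force T = W sinα = 1383·sin50.2° = 1062.5 kN/m
Resisting force R = c·L + N'·tanφ_j = 0·17.6 + 885.3·tan37.6° = 0.0 + 681.8 = 681.8 kN/m
FS = R / T = 681.8 / 1062.5 = 0.642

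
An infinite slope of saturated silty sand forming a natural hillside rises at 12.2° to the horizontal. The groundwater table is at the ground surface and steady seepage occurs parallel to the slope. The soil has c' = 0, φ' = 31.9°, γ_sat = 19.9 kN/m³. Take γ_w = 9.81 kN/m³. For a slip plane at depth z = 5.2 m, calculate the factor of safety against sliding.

With seepage parallel to the slope and the water table at the surface, the effective normal stress on the slip plane uses the buoyant unit weight γ' = γ_sat − γ_w while the driving shear stress uses γ_sat:
FS = [c' + γ' z cos²β tanφ'] / [γ_sat z sinβ cosβ]
(For c' = 0 this reduces to FS = (γ'/γ_sat)·tanφ'/tanβ.)
γ' = 19.9 − 9.81 = 10.09 kN/m³
Numerator = 0.0 + 10.09·5.2·cos²12.2°·tan31.9° = 0.0 + 10.09·5.2·0.9553·0.6224 = 31.200 kPa
Denominator = 19.9·5.2·sin12.2°·cos12.2° = 19.9·5.2·0.2113·0.9774 = 21.374 kPa
FS = 31.200 / 21.374 = 1.460

FS = 1.46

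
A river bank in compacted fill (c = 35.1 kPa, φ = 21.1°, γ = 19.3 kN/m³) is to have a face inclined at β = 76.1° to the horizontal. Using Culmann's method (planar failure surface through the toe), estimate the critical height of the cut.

H_c = 15.45 m

Culmann's analysis gives the critical failure plane at α_cr = (β + φ)/2 = (76.1 + 21.1)/2 = 48.6°, and the critical height
H_c = (4c/γ) · sinβ cosφ / [1 − cos(β − φ)]
    = (4·35.1/19.3) · sin76.1°·cos21.1° / [1 − cos(55.0°)]
    = 7.275 · 0.9707·0.9330 / [1 − 0.5736]
    = 7.275 · 0.9056 / 0.4264
    = 15.45 m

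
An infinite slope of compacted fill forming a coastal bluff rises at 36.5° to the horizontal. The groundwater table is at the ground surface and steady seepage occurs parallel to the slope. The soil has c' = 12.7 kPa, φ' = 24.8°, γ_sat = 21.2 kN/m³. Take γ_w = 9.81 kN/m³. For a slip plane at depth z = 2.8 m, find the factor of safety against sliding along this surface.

With seepage parallel to the slope and the water table at the surface, the effective normal stress on the slip plane uses the buoyant unit weight γ' = γ_sat − γ_w while the driving shear stress uses γ_sat:
FS = [c' + γ' z cos²β tanφ'] / [γ_sat z sinβ cosβ]
γ' = 21.2 − 9.81 = 11.39 kN/m³
Numerator = 12.7 + 11.39·2.8·cos²36.5°·tan24.8° = 12.7 + 11.39·2.8·0.6462·0.4621 = 22.222 kPa
Denominator = 21.2·2.8·sin36.5°·cos36.5° = 21.2·2.8·0.5948·0.8039 = 28.383 kPa
FS = 22.222 / 28.383 = 0.783

FS = 0.78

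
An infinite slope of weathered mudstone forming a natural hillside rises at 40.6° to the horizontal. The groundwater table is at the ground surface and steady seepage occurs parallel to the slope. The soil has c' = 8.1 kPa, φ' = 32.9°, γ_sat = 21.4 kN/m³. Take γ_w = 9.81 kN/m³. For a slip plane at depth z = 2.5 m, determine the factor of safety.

FS = 0.72

With seepage parallel to the slope and the water table at the surface, the effective normal stress on the slip plane uses the buoyant unit weight γ' = γ_sat − γ_w while the driving shear stress uses γ_sat:
FS = [c' + γ' z cos²β tanφ'] / [γ_sat z sinβ cosβ]
γ' = 21.4 − 9.81 = 11.59 kN/m³
Numerator = 8.1 + 11.59·2.5·cos²40.6°·tan32.9° = 8.1 + 11.59·2.5·0.5765·0.6469 = 18.906 kPa
Denominator = 21.4·2.5·sin40.6°·cos40.6° = 21.4·2.5·0.6508·0.7593 = 26.435 kPa
FS = 18.906 / 26.435 = 0.715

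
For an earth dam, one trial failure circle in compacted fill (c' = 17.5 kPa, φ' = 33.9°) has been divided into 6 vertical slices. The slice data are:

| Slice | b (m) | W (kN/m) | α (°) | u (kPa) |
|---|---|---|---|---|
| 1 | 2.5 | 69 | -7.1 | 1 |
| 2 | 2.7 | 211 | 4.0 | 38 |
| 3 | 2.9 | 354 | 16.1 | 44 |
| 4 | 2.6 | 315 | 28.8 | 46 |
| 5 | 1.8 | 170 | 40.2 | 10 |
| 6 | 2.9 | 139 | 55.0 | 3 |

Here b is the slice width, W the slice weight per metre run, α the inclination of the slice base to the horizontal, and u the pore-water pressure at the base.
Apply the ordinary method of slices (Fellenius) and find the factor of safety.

Ordinary method of slices: FS = Σ[c'·Δl_i + (W_i cosα_i − u_i·Δl_i)·tanφ'] / Σ W_i sinα_i, with Δl_i = b_i / cosα_i.
Slice 1: Δl = 2.5/cos(-7.1°) = 2.519 m; N'_1 = 69·cos(-7.1°) − 1·2.519 = 66.0; c'Δl = 44.09; W sinα = -8.5
Slice 2: Δl = 2.7/cos4.0° = 2.707 m; N'_2 = 211·cos4.0° − 38·2.707 = 107.6; c'Δl = 47.37; W sinα = 14.7
Slice 3: Δl = 2.9/cos16.1° = 3.018 m; N'_3 = 354·cos16.1° − 44·3.018 = 207.3; c'Δl = 52.82; W sinα = 98.2
Slice 4: Δl = 2.6/cos28.8° = 2.967 m; N'_4 = 315·cos28.8° − 46·2.967 = 139.6; c'Δl = 51.92; W sinα = 151.8
Slice 5: Δl = 1.8/cos40.2° = 2.357 m; N'_5 = 170·cos40.2° − 10·2.357 = 106.3; c'Δl = 41.24; W sinα = 109.7
Slice 6: Δl = 2.9/cos55.0° = 5.056 m; N'_6 = 139·cos55.0° − 3·5.056 = 64.6; c'Δl = 88.48; W sinα = 113.9
Σc'Δl = 325.9 kN/m; ΣN' = 691.3 kN/m; ΣW sinα = 479.7 kN/m
Resisting = 325.9 + 691.3·tan33.9° = 325.9 + 464.5 = 790.4 kN/m
FS = 790.4 / 479.7 = 1.648

FS = 1.65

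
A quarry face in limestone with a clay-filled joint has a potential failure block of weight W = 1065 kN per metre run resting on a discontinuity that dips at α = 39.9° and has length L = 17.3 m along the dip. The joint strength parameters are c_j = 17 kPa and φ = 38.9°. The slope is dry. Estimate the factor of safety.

Resolving the block weight along and normal to the plane and applying the Mohr–Coulomb strength on the joint:
N' = W cosα = 1065·cos39.9° = 817.0 kN/m
Driving force T = W sinα = 1065·sin39.9° = 683.1 kN/m
Resisting force R = c_j·L + N'·tanφ = 17·17.3 + 817.0·tan38.9° = 294.1 + 659.3 = 953.4 kN/m
FS = R / T = 953.4 / 683.1 = 1.396

FS = 1.40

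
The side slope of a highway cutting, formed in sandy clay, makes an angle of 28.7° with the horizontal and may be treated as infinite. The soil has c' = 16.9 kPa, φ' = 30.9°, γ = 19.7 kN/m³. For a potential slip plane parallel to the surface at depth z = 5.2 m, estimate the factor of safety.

For an infinite slope with a slip plane parallel to the surface (no pore pressure): FS = [c' + γz cos²β tanφ'] / [γz sinβ cosβ].
γz = 19.7·5.2 = 102.44 kN/m²
Numerator = 16.9 + 102.44·cos²28.7°·tan30.9° = 16.9 + 102.44·0.7694·0.5985 = 64.070 kPa
Denominator = 102.44·sin28.7°·cos28.7° = 102.44·0.4802·0.8771 = 43.150 kPa
FS = 64.070 / 43.150 = 1.485

FS = 1.48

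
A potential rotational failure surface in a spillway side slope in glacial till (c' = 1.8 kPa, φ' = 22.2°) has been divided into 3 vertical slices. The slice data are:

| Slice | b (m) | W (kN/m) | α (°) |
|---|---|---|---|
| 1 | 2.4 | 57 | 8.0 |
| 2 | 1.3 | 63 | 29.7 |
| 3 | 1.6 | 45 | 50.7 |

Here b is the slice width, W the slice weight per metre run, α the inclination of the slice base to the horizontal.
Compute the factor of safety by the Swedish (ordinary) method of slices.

Ordinary method of slices: FS = Σ[c'·Δl_i + (W_i cosα_i)·tanφ'] / Σ W_i sinα_i, with Δl_i = b_i / cosα_i.
Slice 1: Δl = 2.4/cos8.0° = 2.424 m; N'_1 = 57·cos8.0° = 56.4; c'Δl = 4.36; W sinα = 7.9
Slice 2: Δl = 1.3/cos29.7° = 1.497 m; N'_2 = 63·cos29.7° = 54.7; c'Δl = 2.69; W sinα = 31.2
Slice 3: Δl = 1.6/cos50.7° = 2.526 m; N'_3 = 45·cos50.7° = 28.5; c'Δl = 4.55; W sinα = 34.8
Σc'Δl = 11.6 kN/m; ΣN' = 139.7 kN/m; ΣW sinα = 74.0 kN/m
Resisting = 11.6 + 139.7·tan22.2° = 11.6 + 57.0 = 68.6 kN/m
FS = 68.6 / 74.0 = 0.927

FS = 0.93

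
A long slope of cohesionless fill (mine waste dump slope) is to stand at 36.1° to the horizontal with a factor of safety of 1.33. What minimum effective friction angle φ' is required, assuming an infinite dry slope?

FS = tanφ'/tanβ ⇒ tanφ' = FS · tanβ = 1.33 · tan36.1° = 0.9699
φ' = arctan(0.9699) = 44.12°

φ' = 44.1°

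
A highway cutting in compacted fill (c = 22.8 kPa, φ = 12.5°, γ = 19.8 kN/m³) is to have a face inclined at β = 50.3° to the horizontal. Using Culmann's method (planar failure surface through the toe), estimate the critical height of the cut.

Culmann's analysis gives the critical failure plane at α_cr = (β + φ)/2 = (50.3 + 12.5)/2 = 31.4°, and the critical height
H_c = (4c/γ) · sinβ cosφ / [1 − cos(β − φ)]
    = (4·22.8/19.8) · sin50.3°·cos12.5° / [1 − cos(37.8°)]
    = 4.606 · 0.7694·0.9763 / [1 − 0.7902]
    = 4.606 · 0.7512 / 0.2098
    = 16.49 m

H_c = 16.49 m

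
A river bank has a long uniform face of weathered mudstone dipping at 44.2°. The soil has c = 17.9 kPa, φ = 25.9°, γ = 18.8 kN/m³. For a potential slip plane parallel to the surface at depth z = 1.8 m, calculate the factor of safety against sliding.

For an infinite slope with a slip plane parallel to the surface (no pore pressure): FS = [c + γz cos²β tanφ] / [γz sinβ cosβ].
γz = 18.8·1.8 = 33.84 kN/m²
Numerator = 17.9 + 33.84·cos²44.2°·tan25.9° = 17.9 + 33.84·0.5140·0.4856 = 26.345 kPa
Denominator = 33.84·sin44.2°·cos44.2° = 33.84·0.6972·0.7169 = 16.913 kPa
FS = 26.345 / 16.913 = 1.558

FS = 1.56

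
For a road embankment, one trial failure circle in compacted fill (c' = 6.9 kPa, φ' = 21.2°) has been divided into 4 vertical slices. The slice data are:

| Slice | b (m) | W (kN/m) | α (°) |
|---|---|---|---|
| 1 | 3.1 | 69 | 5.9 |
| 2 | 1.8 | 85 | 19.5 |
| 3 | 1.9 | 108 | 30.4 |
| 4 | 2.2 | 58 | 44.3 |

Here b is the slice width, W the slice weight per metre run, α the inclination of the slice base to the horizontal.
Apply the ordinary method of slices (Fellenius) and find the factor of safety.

FS = 1.39

Ordinary method of slices: FS = Σ[c'·Δl_i + (W_i cosα_i)·tanφ'] / Σ W_i sinα_i, with Δl_i = b_i / cosα_i.
Slice 1: Δl = 3.1/cos5.9° = 3.117 m; N'_1 = 69·cos5.9° = 68.6; c'Δl = 21.50; W sinα = 7.1
Slice 2: Δl = 1.8/cos19.5° = 1.910 m; N'_2 = 85·cos19.5° = 80.1; c'Δl = 13.18; W sinα = 28.4
Slice 3: Δl = 1.9/cos30.4° = 2.203 m; N'_3 = 108·cos30.4° = 93.2; c'Δl = 15.20; W sinα = 54.7
Slice 4: Δl = 2.2/cos44.3° = 3.074 m; N'_4 = 58·cos44.3° = 41.5; c'Δl = 21.21; W sinα = 40.5
Σc'Δl = 71.1 kN/m; ΣN' = 283.4 kN/m; ΣW sinα = 130.6 kN/m
Resisting = 71.1 + 283.4·tan21.2° = 71.1 + 109.9 = 181.0 kN/m
FS = 181.0 / 130.6 = 1.386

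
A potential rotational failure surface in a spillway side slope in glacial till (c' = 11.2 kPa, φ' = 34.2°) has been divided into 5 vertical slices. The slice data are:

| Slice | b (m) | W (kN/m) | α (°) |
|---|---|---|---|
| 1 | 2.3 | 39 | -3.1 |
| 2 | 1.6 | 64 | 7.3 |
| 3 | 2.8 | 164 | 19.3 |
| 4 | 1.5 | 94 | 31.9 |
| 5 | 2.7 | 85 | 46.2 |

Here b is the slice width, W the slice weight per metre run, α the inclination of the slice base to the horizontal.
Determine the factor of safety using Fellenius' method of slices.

FS = 2.39

Ordinary method of slices: FS = Σ[c'·Δl_i + (W_i cosα_i)·tanφ'] / Σ W_i sinα_i, with Δl_i = b_i / cosα_i.
Slice 1: Δl = 2.3/cos(-3.1°) = 2.303 m; N'_1 = 39·cos(-3.1°) = 38.9; c'Δl = 25.80; W sinα = -2.1
Slice 2: Δl = 1.6/cos7.3° = 1.613 m; N'_2 = 64·cos7.3° = 63.5; c'Δl = 18.07; W sinα = 8.1
Slice 3: Δl = 2.8/cos19.3° = 2.967 m; N'_3 = 164·cos19.3° = 154.8; c'Δl = 33.23; W sinα = 54.2
Slice 4: Δl = 1.5/cos31.9° = 1.767 m; N'_4 = 94·cos31.9° = 79.8; c'Δl = 19.79; W sinα = 49.7
Slice 5: Δl = 2.7/cos46.2° = 3.901 m; N'_5 = 85·cos46.2° = 58.8; c'Δl = 43.69; W sinα = 61.3
Σc'Δl = 140.6 kN/m; ΣN' = 395.8 kN/m; ΣW sinα = 171.3 kN/m
Resisting = 140.6 + 395.8·tan34.2° = 140.6 + 269.0 = 409.6 kN/m
FS = 409.6 / 171.3 = 2.392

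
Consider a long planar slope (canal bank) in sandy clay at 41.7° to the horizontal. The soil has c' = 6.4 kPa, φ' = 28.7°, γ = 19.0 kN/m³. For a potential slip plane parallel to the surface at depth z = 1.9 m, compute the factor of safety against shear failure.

FS = 0.97

For an infinite slope with a slip plane parallel to the surface (no pore pressure): FS = [c' + γz cos²β tanφ'] / [γz sinβ cosβ].
γz = 19.0·1.9 = 36.10 kN/m²
Numerator = 6.4 + 36.10·cos²41.7°·tan28.7° = 6.4 + 36.10·0.5575·0.5475 = 17.418 kPa
Denominator = 36.10·sin41.7°·cos41.7° = 36.10·0.6652·0.7466 = 17.930 kPa
FS = 17.418 / 17.930 = 0.971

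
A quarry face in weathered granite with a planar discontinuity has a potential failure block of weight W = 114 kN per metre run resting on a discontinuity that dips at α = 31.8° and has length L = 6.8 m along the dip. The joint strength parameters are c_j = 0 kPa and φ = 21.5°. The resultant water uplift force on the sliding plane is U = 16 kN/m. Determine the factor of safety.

FS = 0.53

Resolving the block weight along and normal to the plane and applying the Mohr–Coulomb strength on the joint:
N' = W cosα − U = 114·cos31.8° − 16 = 80.9 kN/m
Driving force T = W sinα = 114·sin31.8° = 60.1 kN/m
Resisting force R = c_j·L + N'·tanφ = 0·6.8 + 80.9·tan21.5° = 0.0 + 31.9 = 31.9 kN/m
FS = R / T = 31.9 / 60.1 = 0.530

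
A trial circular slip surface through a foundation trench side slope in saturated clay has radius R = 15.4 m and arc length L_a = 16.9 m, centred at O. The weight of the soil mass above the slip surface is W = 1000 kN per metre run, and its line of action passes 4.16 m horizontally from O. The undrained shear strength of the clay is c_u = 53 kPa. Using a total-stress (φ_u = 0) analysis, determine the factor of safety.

Taking moments about the centre O, the resisting moment is provided by the undrained shear strength acting along the arc:
M_R = c_u·L_a·R = 53·16.90·15.4 = 13793.8 kN·m/m
M_D = W·d = 1000·4.16 = 4160.0 kN·m/m
FS = M_R / M_D = 13793.8 / 4160.0 = 3.316

FS = 3.32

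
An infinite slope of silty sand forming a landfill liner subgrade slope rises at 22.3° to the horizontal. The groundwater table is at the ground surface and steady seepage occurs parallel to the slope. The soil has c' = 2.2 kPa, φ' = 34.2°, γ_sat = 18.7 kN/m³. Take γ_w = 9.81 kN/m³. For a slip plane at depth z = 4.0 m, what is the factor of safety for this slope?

FS = 0.87

With seepage parallel to the slope and the water table at the surface, the effective normal stress on the slip plane uses the buoyant unit weight γ' = γ_sat − γ_w while the driving shear stress uses γ_sat:
FS = [c' + γ' z cos²β tanφ'] / [γ_sat z sinβ cosβ]
γ' = 18.7 − 9.81 = 8.89 kN/m³
Numerator = 2.2 + 8.89·4.0·cos²22.3°·tan34.2° = 2.2 + 8.89·4.0·0.8560·0.6796 = 22.887 kPa
Denominator = 18.7·4.0·sin22.3°·cos22.3° = 18.7·4.0·0.3795·0.9252 = 26.261 kPa
FS = 22.887 / 26.261 = 0.872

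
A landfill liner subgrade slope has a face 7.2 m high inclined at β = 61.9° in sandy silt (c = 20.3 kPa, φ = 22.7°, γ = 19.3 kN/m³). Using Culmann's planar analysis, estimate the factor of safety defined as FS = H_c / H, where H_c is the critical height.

H_c = (4c/γ) · sinβ cosφ / [1 − cos(β − φ)]
    = (4·20.3/19.3) · sin61.9°·cos22.7° / [1 − cos39.2°]
    = 4.207 · 0.8138 / 0.2251 = 15.21 m
FS = H_c / H = 15.21 / 7.2 = 2.113

FS = 2.11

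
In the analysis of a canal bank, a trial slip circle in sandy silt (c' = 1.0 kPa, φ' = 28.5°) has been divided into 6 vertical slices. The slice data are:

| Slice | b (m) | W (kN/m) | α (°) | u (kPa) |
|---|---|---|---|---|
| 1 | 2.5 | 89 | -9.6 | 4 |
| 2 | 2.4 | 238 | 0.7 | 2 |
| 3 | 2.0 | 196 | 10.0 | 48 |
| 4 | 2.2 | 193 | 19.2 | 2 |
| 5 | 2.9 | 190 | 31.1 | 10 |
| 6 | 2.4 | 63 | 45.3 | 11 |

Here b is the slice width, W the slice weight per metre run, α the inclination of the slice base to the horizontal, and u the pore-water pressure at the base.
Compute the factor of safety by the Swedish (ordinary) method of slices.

FS = 1.78

Ordinary method of slices: FS = Σ[c'·Δl_i + (W_i cosα_i − u_i·Δl_i)·tanφ'] / Σ W_i sinα_i, with Δl_i = b_i / cosα_i.
Slice 1: Δl = 2.5/cos(-9.6°) = 2.536 m; N'_1 = 89·cos(-9.6°) − 4·2.536 = 77.6; c'Δl = 2.54; W sinα = -14.8
Slice 2: Δl = 2.4/cos0.7° = 2.400 m; N'_2 = 238·cos0.7° − 2·2.400 = 233.2; c'Δl = 2.40; W sinα = 2.9
Slice 3: Δl = 2.0/cos10.0° = 2.031 m; N'_3 = 196·cos10.0° − 48·2.031 = 95.5; c'Δl = 2.03; W sinα = 34.0
Slice 4: Δl = 2.2/cos19.2° = 2.330 m; N'_4 = 193·cos19.2° − 2·2.330 = 177.6; c'Δl = 2.33; W sinα = 63.5
Slice 5: Δl = 2.9/cos31.1° = 3.387 m; N'_5 = 190·cos31.1° − 10·3.387 = 128.8; c'Δl = 3.39; W sinα = 98.1
Slice 6: Δl = 2.4/cos45.3° = 3.412 m; N'_6 = 63·cos45.3° − 11·3.412 = 6.8; c'Δl = 3.41; W sinα = 44.8
Σc'Δl = 16.1 kN/m; ΣN' = 719.5 kN/m; ΣW sinα = 228.5 kN/m
Resisting = 16.1 + 719.5·tan28.5° = 16.1 + 390.7 = 406.8 kN/m
FS = 406.8 / 228.5 = 1.780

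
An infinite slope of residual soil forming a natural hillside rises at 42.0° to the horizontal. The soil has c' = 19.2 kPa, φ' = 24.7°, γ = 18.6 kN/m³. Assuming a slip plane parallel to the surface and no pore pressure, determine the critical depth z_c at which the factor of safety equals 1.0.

Setting FS = 1.00 in FS = [c' + γz cos²β tanφ'] / [γz sinβ cosβ] and solving for z:
z = c' / [γ cosβ (FS·sinβ − cosβ·tanφ')]
  = 19.2 / [18.6·cos42.0°·(1.00·sin42.0° − cos42.0°·tan24.7°)]
  = 19.2 / [18.6·0.7431·(1.00·0.6691 − 0.7431·0.4599)]
  = 19.2 / 4.5244 = 4.244 m

z_c = 4.24 m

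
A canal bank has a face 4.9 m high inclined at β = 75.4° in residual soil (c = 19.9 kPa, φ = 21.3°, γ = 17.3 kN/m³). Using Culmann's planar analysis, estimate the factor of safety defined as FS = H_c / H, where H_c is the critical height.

FS = 2.05

H_c = (4c/γ) · sinβ cosφ / [1 − cos(β − φ)]
    = (4·19.9/17.3) · sin75.4°·cos21.3° / [1 − cos54.1°]
    = 4.601 · 0.9016 / 0.4136 = 10.03 m
FS = H_c / H = 10.03 / 4.9 = 2.047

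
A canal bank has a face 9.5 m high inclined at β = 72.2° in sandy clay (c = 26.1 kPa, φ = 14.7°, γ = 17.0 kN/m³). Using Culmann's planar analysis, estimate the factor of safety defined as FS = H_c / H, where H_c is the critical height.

FS = 1.29

H_c = (4c/γ) · sinβ cosφ / [1 − cos(β − φ)]
    = (4·26.1/17.0) · sin72.2°·cos14.7° / [1 − cos57.5°]
    = 6.141 · 0.9210 / 0.4627 = 12.22 m
FS = H_c / H = 12.22 / 9.5 = 1.287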